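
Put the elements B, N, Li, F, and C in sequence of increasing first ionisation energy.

Li < B < C < N < F

Li is in period 2, group 1; B is in period 2, group 13; C is in period 2, group 14; N is in period 2, group 15; F is in period 2, group 17.
Removing the outermost electron gets harder across a period and easier down a group.
All lie in period 2, so first ionization energy increases left to right.
So from lowest to highest: Li < B < C < N < F.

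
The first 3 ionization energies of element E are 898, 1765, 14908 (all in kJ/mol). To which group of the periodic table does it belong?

Look for the largest jump between consecutive ionization energies: IE3/IE2 ≈ 8.4, far larger than any earlier ratio.
That jump marks the point where a core electron is being removed. So the atom has 2 valence electrons.
A main-group element with 2 valence electrons is in group 2.

Group 2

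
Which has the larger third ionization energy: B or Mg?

After 2 electrons have been removed, what remains? B²⁺ still has 1 valence electron; Mg²⁺ is the bare [Ne] core.
Breaking into a closed-shell core is much more expensive than removing a leftover valence electron — Mg has the largest IE_3 here.
Tabulated IE_3 (kJ/mol): B 3660, Mg 7733.
Putting it together, IE_3: B < Mg.

Mg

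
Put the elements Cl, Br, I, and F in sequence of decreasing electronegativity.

F, Cl, Br, I

EN rises left→right (higher Z_eff, smaller atoms) and falls top→bottom (larger, more shielded atoms).
All are in group 17, so electronegativity increases up the group.
So from highest to lowest: F > Cl > Br > I.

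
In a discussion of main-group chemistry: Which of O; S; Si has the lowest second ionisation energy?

Si

After 1 electron has been removed, what remains? O⁺ still has 5 valence electrons; S⁺ still has 5 valence electrons; Si⁺ still has 3 valence electrons.
All are still removing valence electrons, so compare the +1 ions as you would atoms: IE_2 generally rises across a period (higher Z_eff) and falls down a group (larger shell), subject to the usual subshell exceptions.
Valence configurations: O⁺ [He]2s²2p³, S⁺ [Ne]3s²3p³, Si⁺ [Ne]3s²3p¹.
Tabulated IE_2 (kJ/mol): O 3388, S 2252, Si 1577.
Putting it together, IE_2: Si < S < O.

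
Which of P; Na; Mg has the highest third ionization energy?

Mg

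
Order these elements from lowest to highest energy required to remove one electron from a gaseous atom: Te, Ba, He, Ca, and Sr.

Across a period the outer electron is held more tightly (higher IE₁); down a group it sits in a higher shell, more shielded, and comes off more easily.
Here both period and group differ, so the two effects have to be weighed against each other.
Sr > Ba: they share group 2; the group trend gives Sr the larger value.
Ca > Sr: Ca sits above Sr in group 2, so the down-group effect alone puts Ca higher.
Te > Ca: the two effects oppose for this pair; the across-period effect wins (869 vs 590 kJ/mol).
He > Te: both effects reinforce here, so He is clearly the higher of the two.
Tabulated first ionization energy (kJ/mol): He 2372, Ca 590, Sr 550, Te 869, Ba 503.
So from lowest to highest: Ba < Sr < Ca < Te < He.

Ba < Sr < Ca < Te < He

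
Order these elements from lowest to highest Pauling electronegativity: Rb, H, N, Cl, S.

Rb, H, S, N, Cl

H is in period 1, group 1; N is in period 2, group 15; S is in period 3, group 16; Cl is in period 3, group 17; Rb is in period 5, group 1.
Smaller atoms with higher effective nuclear charge are more electronegative.
Neither a single period nor a single group — weigh both effects.
H > Rb: they share group 1; the group trend gives H the larger value.
S > H: period and group pull opposite ways; the across-period shift dominates (2.58 vs 2.20).
N > S: the two effects oppose for this pair; the down-group effect wins (3.04 vs 2.58).
Cl > N: period and group pull opposite ways; the across-period shift dominates (3.16 vs 3.04).
Approximate values (Pauling): H 2.20, N 3.04, S 2.58, Cl 3.16, Rb 0.82.
So from lowest to highest: Rb < H < S < N < Cl.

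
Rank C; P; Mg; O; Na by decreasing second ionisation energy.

After 1 electron has been removed, what remains? C⁺ still has 3 valence electrons; P⁺ still has 4 valence electrons; Mg⁺ still has 1 valence electron; O⁺ still has 5 valence electrons; Na⁺ is the bare [Ne] core.
Pulling an electron out of a noble-gas core costs far more than removing a remaining valence electron, so Na sits at the high end of IE_2.
Valence configurations: C⁺ [He]2s²2p¹, P⁺ [Ne]3s²3p², Mg⁺ [Ne]3s¹, O⁺ [He]2s²2p³.
Approximate IE_2 values (kJ/mol): C 2353, P 1907, Mg 1451, O 3388, Na 4562.
Putting it together, IE_2: Mg < P < C < O < Na.

Na, O, C, P, Mg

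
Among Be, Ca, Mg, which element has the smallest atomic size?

Be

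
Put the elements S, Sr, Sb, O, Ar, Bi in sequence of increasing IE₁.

Sr < Bi < Sb < S < O < Ar

Across a period the outer electron is held more tightly (higher IE₁); down a group it sits in a higher shell, more shielded, and comes off more easily.
Here both period and group differ, so the two effects have to be weighed against each other.
Bi > Sr: the two effects oppose for this pair; the across-period effect wins (703 vs 550 kJ/mol).
Sb > Bi: Sb sits above Bi in group 15, so the down-group effect alone puts Sb higher.
S > Sb: relative to Sb, both the across-period and down-group shifts push S's first ionization energy up.
O > S: O sits above S in group 16, so the down-group effect alone puts O higher.
Ar > O: the two effects oppose for this pair; the across-period effect wins (1521 vs 1314 kJ/mol).
Approximate values (kJ/mol): O 1314, S 1000, Ar 1521, Sr 550, Sb 831, Bi 703.
So from lowest to highest: Sr < Bi < Sb < S < O < Ar.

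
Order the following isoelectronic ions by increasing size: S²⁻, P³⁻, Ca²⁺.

All of these have 18 electrons, so size is governed by nuclear charge alone: the more protons, the stronger the pull on the same electron cloud, and the smaller the ion.
Nuclear charges: Ca²⁺ (Z=20), S²⁻ (Z=16), P³⁻ (Z=15).
Smallest to largest: Ca²⁺ < S²⁻ < P³⁻.

Ca²⁺ < S²⁻ < P³⁻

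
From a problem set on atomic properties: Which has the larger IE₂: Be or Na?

The second ionization energy removes an electron from the +1 ion. For each element: Be⁺ still has 1 valence electron; Na⁺ is the bare [Ne] core.
Core electrons are held far more tightly than valence electrons, so Na tops the IE_2 order.
The numbers (kJ/mol): Be 1757, Na 4562.
Overall IE_2 order: Be < Na.

Na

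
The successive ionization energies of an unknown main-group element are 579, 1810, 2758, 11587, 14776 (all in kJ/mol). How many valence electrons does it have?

Look for the largest jump between consecutive ionization energies: IE4/IE3 ≈ 4.2, far larger than any earlier ratio.
That jump marks the point where a core electron is being removed. So the atom has 3 valence electrons.

3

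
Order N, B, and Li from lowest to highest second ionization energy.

B < N < Li

The second ionization energy removes an electron from the +1 ion. For each element: N⁺ still has 4 valence electrons; B⁺ still has 2 valence electrons; Li⁺ is the bare [He] core.
Breaking into a closed-shell core is much more expensive than removing a leftover valence electron — Li has the largest IE_2 here.
Valence configurations: N⁺ [He]2s²2p², B⁺ [He]2s².
Approximate IE_2 values (kJ/mol): N 2856, B 2427, Li 7298.
So the second ionization energies run B < N < Li.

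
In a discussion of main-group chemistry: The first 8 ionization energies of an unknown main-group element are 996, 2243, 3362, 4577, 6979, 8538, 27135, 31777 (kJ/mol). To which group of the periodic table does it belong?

Group 16

Look for the largest jump between consecutive ionization energies: IE7/IE6 ≈ 3.2, far larger than any earlier ratio.
That jump marks the point where a core electron is being removed. So the atom has 6 valence electrons.
A main-group element with 6 valence electrons is in group 16.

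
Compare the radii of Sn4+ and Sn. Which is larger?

Forming Sn4+ removes 4 electrons from Sn. Fewer electrons for the same nuclear charge means less shielding and a higher Z_eff on the remaining electrons.
A cation is smaller than its parent atom: Sn4+ < Sn.

Sn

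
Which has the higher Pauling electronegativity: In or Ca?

Smaller atoms with higher effective nuclear charge are more electronegative.
These sit on a diagonal, where the across-period and down-group effects partly cancel.
In > Ca: period and group pull opposite ways; the across-period shift dominates (1.78 vs 1.00).
For reference (Pauling): Ca 1.00, In 1.78.
So In has the higher Pauling electronegativity (In > Ca).

In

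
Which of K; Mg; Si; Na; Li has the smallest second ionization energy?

Mg

After 1 electron has been removed, what remains? K⁺ is the bare [Ar] core; Mg⁺ still has 1 valence electron; Si⁺ still has 3 valence electrons; Na⁺ is the bare [Ne] core; Li⁺ is the bare [He] core.
Breaking into a closed-shell core is much more expensive than removing a leftover valence electron — K, Na and Li have the largest IE_2 here.
Valence configurations: Mg⁺ [Ne]3s¹, Si⁺ [Ne]3s²3p¹.
Tabulated IE_2 (kJ/mol): K 3052, Mg 1451, Si 1577, Na 4562, Li 7298.
Overall IE_2 order: Mg < Si < K < Na < Li.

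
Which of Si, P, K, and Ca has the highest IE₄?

After 3 electrons have been removed, what remains? Si³⁺ still has 1 valence electron; P³⁺ still has 2 valence electrons; K³⁺ is already 2 electrons into the core; Ca³⁺ is already 1 electron into the core.
Breaking into a closed-shell core is much more expensive than removing a leftover valence electron — K and Ca have the largest IE_4 here.
Valence configurations: Si³⁺ [Ne]3s¹, P³⁺ [Ne]3s².
Approximate IE_4 values (kJ/mol): Si 4356, P 4964, K 5877, Ca 6491.
Putting it together, IE_4: Si < P < K < Ca.

Ca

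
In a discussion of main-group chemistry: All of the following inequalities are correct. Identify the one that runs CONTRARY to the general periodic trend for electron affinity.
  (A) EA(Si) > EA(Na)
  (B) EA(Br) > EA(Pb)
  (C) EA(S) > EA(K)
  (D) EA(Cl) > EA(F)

(D)

The general trend: electron affinity increases across a period and decreases down a group.
(A) Si (period 3, group 14) vs Na (period 3, group 1): the stated order agrees with the simple trend.
(B) Br (period 4, group 17) vs Pb (period 6, group 14): the stated order agrees with the simple trend.
(C) S (period 3, group 16) vs K (period 4, group 1): the stated order agrees with the simple trend.
(D) Cl (period 3, group 17) vs F (period 2, group 17): the stated order contradicts the simple trend.
The exception is (D): F's small 2p subshell makes the incoming electron feel strong e⁻–e⁻ repulsion, so Cl actually releases more energy on gaining an electron.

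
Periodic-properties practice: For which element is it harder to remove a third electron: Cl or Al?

Cl

IE_3 is the cost of taking one more electron from the +2 cation: Cl²⁺ still has 5 valence electrons; Al²⁺ still has 1 valence electron.
All are still removing valence electrons, so compare the +2 ions as you would atoms: IE_3 generally rises across a period (higher Z_eff) and falls down a group (larger shell), subject to the usual subshell exceptions.
Valence configurations: Cl²⁺ [Ne]3s²3p³, Al²⁺ [Ne]3s¹.
Approximate IE_3 values (kJ/mol): Cl 3822, Al 2745.
Putting it together, IE_3: Al < Cl.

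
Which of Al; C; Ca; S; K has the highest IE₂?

K

After 1 electron has been removed, what remains? Al⁺ still has 2 valence electrons; C⁺ still has 3 valence electrons; Ca⁺ still has 1 valence electron; S⁺ still has 5 valence electrons; K⁺ is the bare [Ar] core.
Breaking into a closed-shell core is much more expensive than removing a leftover valence electron — K has the largest IE_2 here.
Valence configurations: Al⁺ [Ne]3s², C⁺ [He]2s²2p¹, Ca⁺ [Ar]4s¹, S⁺ [Ne]3s²3p³.
Tabulated IE_2 (kJ/mol): Al 1817, C 2353, Ca 1145, S 2252, K 3052.
Putting it together, IE_2: Ca < Al < S < C < K.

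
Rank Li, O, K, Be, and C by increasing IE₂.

Be < C < K < O < Li

The second ionization energy removes an electron from the +1 ion. For each element: Li⁺ is the bare [He] core; O⁺ still has 5 valence electrons; K⁺ is the bare [Ar] core; Be⁺ still has 1 valence electron; C⁺ still has 3 valence electrons.
Usually core removal costs more than valence removal, but here the competition is close: a tightly held n=2 valence electron can cost more to remove than an n=3 core electron, so the actual values have to decide it.
Valence configurations: O⁺ [He]2s²2p³, Be⁺ [He]2s¹, C⁺ [He]2s²2p¹.
The numbers (kJ/mol): Li 7298, O 3388, K 3052, Be 1757, C 2353.
Hence IE_2: Be < C < K < O < Li.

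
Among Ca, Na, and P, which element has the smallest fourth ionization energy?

After 3 electrons have been removed, what remains? Ca³⁺ is already 1 electron into the core; Na³⁺ is already 2 electrons into the core; P³⁺ still has 2 valence electrons.
Breaking into a closed-shell core is much more expensive than removing a leftover valence electron — Ca and Na have the largest IE_4 here.
The numbers (kJ/mol): Ca 6491, Na 9543, P 4964.
Overall IE_4 order: P < Ca < Na.

P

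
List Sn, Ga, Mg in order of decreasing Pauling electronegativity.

Mg is in period 3, group 2; Ga is in period 4, group 13; Sn is in period 5, group 14.
Atoms toward the upper right of the periodic table pull bonding electrons most strongly.
A diagonal step moves right (one effect) and down (the opposite effect) at once.
Ga > Mg: period and group pull opposite ways; the across-period shift dominates (1.81 vs 1.31).
Sn > Ga: period and group pull opposite ways; the across-period shift dominates (1.96 vs 1.81).
Approximate values (Pauling): Mg 1.31, Ga 1.81, Sn 1.96.
So from highest to lowest: Sn > Ga > Mg.

Sn > Ga > Mg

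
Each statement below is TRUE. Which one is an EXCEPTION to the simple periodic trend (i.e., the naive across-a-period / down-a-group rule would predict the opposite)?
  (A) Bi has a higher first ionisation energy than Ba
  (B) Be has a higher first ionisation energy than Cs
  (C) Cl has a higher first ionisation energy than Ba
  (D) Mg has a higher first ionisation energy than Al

The general trend: first ionisation energy increases across a period and decreases down a group.
(A) Bi (period 6, group 15) vs Ba (period 6, group 2): the stated order agrees with the simple trend.
(B) Be (period 2, group 2) vs Cs (period 6, group 1): the stated order agrees with the simple trend.
(C) Cl (period 3, group 17) vs Ba (period 6, group 2): the stated order agrees with the simple trend.
(D) Mg (period 3, group 2) vs Al (period 3, group 13): the stated order contradicts the simple trend.
The exception is (D): Al's single 3p electron is easier to remove than one from Mg's filled 3s².

(D)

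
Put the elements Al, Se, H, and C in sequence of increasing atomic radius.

H is in period 1, group 1; C is in period 2, group 14; Al is in period 3, group 13; Se is in period 4, group 16.
Radius decreases left→right (rising Z_eff, same n) and increases top→bottom (higher n).
Neither a single period nor a single group — weigh both effects.
C > H: period and group pull opposite ways; the down-group shift dominates (75 vs 32 pm).
Se > C: period and group pull opposite ways; the down-group shift dominates (116 vs 75 pm).
Al > Se: the two effects oppose for this pair; the across-period effect wins (126 vs 116 pm).
Tabulated atomic radius (pm): H 32, C 75, Al 126, Se 116.
So from smallest to largest: H < C < Se < Al.

H < C < Se < Al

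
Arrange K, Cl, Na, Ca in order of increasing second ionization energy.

Ca, Cl, K, Na

Consider each +1 ion: K⁺ is the bare [Ar] core; Cl⁺ still has 6 valence electrons; Na⁺ is the bare [Ne] core; Ca⁺ still has 1 valence electron.
Breaking into a closed-shell core is much more expensive than removing a leftover valence electron — K and Na have the largest IE_2 here.
Valence configurations: Cl⁺ [Ne]3s²3p⁴, Ca⁺ [Ar]4s¹.
Approximate IE_2 values (kJ/mol): K 3052, Cl 2298, Na 4562, Ca 1145.
So the second ionization energies run Ca < Cl < K < Na.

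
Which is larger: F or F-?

Forming F- adds 1 electron to F. More electron–electron repulsion in the same shell, with unchanged nuclear charge, lets the cloud expand.
An anion is larger than its parent atom: F- > F.

F-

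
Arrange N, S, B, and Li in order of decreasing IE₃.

The third ionization energy removes an electron from the +2 ion. For each element: N²⁺ still has 3 valence electrons; S²⁺ still has 4 valence electrons; B²⁺ still has 1 valence electron; Li²⁺ is already 1 electron into the core.
Breaking into a closed-shell core is much more expensive than removing a leftover valence electron — Li has the largest IE_3 here.
Valence configurations: N²⁺ [He]2s²2p¹, S²⁺ [Ne]3s²3p², B²⁺ [He]2s¹.
Tabulated IE_3 (kJ/mol): N 4578, S 3357, B 3660, Li 11815.
So the third ionization energies run S < B < N < Li.

Li > N > B > S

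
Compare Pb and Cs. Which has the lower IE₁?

Cs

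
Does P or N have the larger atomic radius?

P

Radius decreases left→right (rising Z_eff, same n) and increases top→bottom (higher n).
All are in group 15, so atomic radius increases down the group.
So P has the larger atomic radius (P > N).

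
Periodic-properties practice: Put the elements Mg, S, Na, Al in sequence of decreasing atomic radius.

Na > Mg > Al > S

Na is in period 3, group 1; Mg is in period 3, group 2; Al is in period 3, group 13; S is in period 3, group 16.
Moving right in a period, electrons are added to the same shell under a stronger nuclear pull, so atoms get smaller; moving down, a new shell is opened and atoms get larger.
All lie in period 3, so atomic radius increases right to left.
So from largest to smallest: Na > Mg > Al > S.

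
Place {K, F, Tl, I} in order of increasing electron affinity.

Tl < K < I < F

F is in period 2, group 17; K is in period 4, group 1; I is in period 5, group 17; Tl is in period 6, group 13.
EA tends to increase across a period and decrease down a group, though the pattern is less regular than for IE or radius.
Neither a single period nor a single group — weigh both effects.
K > Tl: period and group pull opposite ways; the down-group shift dominates (48 vs 19 kJ/mol).
I > K: period and group pull opposite ways; the across-period shift dominates (295 vs 48 kJ/mol).
F > I: F sits above I in group 17, so the down-group effect alone puts F higher.
For reference (kJ/mol): F 328, K 48, I 295, Tl 19.
So from lowest to highest: Tl < K < I < F.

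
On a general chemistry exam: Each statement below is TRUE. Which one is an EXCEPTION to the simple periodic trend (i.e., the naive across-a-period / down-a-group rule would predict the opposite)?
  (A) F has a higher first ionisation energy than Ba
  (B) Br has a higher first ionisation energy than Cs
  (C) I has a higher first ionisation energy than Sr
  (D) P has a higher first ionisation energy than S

The general trend: first ionisation energy increases across a period and decreases down a group.
(A) F (period 2, group 17) vs Ba (period 6, group 2): the stated order agrees with the simple trend.
(B) Br (period 4, group 17) vs Cs (period 6, group 1): the stated order agrees with the simple trend.
(C) I (period 5, group 17) vs Sr (period 5, group 2): the stated order agrees with the simple trend.
(D) P (period 3, group 15) vs S (period 3, group 16): the stated order contradicts the simple trend.
The exception is (D): S (3p⁴) ionizes more easily than half-filled P (3p³) because the paired 3p electron in S is pushed out by e⁻–e⁻ repulsion.

(D)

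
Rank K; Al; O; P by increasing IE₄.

After 3 electrons have been removed, what remains? K³⁺ is already 2 electrons into the core; Al³⁺ is the bare [Ne] core; O³⁺ still has 3 valence electrons; P³⁺ still has 2 valence electrons.
Usually core removal costs more than valence removal, but here the competition is close: a tightly held n=2 valence electron can cost more to remove than an n=3 core electron, so the actual values have to decide it.
Valence configurations: O³⁺ [He]2s²2p¹, P³⁺ [Ne]3s².
The numbers (kJ/mol): K 5877, Al 11577, O 7469, P 4964.
Overall IE_4 order: P < K < O < Al.

P < K < O < Al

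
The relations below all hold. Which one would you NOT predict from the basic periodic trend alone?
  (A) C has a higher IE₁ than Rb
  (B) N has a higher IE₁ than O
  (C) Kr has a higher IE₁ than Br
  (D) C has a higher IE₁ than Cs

The general trend: IE₁ increases across a period and decreases down a group.
(A) C (period 2, group 14) vs Rb (period 5, group 1): the stated order agrees with the simple trend.
(B) N (period 2, group 15) vs O (period 2, group 16): the stated order contradicts the simple trend.
(C) Kr (period 4, group 18) vs Br (period 4, group 17): the stated order agrees with the simple trend.
(D) C (period 2, group 14) vs Cs (period 6, group 1): the stated order agrees with the simple trend.
The exception is (B): pairing an electron in O's 2p⁴ costs repulsion energy, so O ionizes more easily than half-filled N (2p³).

(B)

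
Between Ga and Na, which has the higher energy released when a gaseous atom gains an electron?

Na

Atoms with high Z_eff and room in the valence shell (especially the halogens) have the most exothermic electron affinities.
Here both period and group differ, so the two effects have to be weighed against each other.
Na > Ga: period and group pull opposite ways; the down-group shift dominates (53 vs 29 kJ/mol).
Approximate values (kJ/mol): Na 53, Ga 29.
So Na has the higher energy released when a gaseous atom gains an electron (Na > Ga).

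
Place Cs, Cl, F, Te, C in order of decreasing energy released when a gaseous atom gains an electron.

Cl > F > Te > C > Cs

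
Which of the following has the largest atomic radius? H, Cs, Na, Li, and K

Cs

H is in period 1, group 1; Li is in period 2, group 1; Na is in period 3, group 1; K is in period 4, group 1; Cs is in period 6, group 1.
Radius decreases left→right (rising Z_eff, same n) and increases top→bottom (higher n).
All are in group 1, so atomic radius increases down the group.
The largest atomic radius among these belongs to Cs.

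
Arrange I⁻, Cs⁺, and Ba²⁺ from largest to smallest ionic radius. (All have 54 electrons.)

I⁻, Cs⁺, Ba²⁺

All of these have 54 electrons, so size is governed by nuclear charge alone: the more protons, the stronger the pull on the same electron cloud, and the smaller the ion.
Nuclear charges: Ba²⁺ (Z=56), Cs⁺ (Z=55), I⁻ (Z=53).
Largest to smallest: I⁻ > Cs⁺ > Ba²⁺.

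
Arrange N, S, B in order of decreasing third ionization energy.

N > B > S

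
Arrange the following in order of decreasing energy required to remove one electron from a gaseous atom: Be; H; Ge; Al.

H > Be > Ge > Al

H is in period 1, group 1; Be is in period 2, group 2; Al is in period 3, group 13; Ge is in period 4, group 14.
IE₁ increases left→right with effective nuclear charge and decreases top→bottom as the valence shell moves farther out.
These sit on a diagonal, where the across-period and down-group effects partly cancel.
Ge > Al: period and group pull opposite ways; the across-period shift dominates (762 vs 578 kJ/mol).
Be > Ge: period and group pull opposite ways; the down-group shift dominates (900 vs 762 kJ/mol).
H > Be: period and group pull opposite ways; the down-group shift dominates (1312 vs 900 kJ/mol).
Approximate values (kJ/mol): H 1312, Be 900, Al 578, Ge 762.
So from highest to lowest: H > Be > Ge > Al.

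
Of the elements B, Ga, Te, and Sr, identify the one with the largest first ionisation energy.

B is in period 2, group 13; Ga is in period 4, group 13; Sr is in period 5, group 2; Te is in period 5, group 16.
Across a period the outer electron is held more tightly (higher IE₁); down a group it sits in a higher shell, more shielded, and comes off more easily.
These span different periods and groups, so the two trends combine.
Ga > Sr: relative to Sr, both the across-period and down-group shifts push Ga's first ionization energy up.
B > Ga: they share group 13; the group trend gives B the larger value.
Te > B: the two effects oppose for this pair; the across-period effect wins (869 vs 801 kJ/mol).
For reference (kJ/mol): B 801, Ga 579, Sr 550, Te 869.
The largest first ionisation energy among these belongs to Te.

Te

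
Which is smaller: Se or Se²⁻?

Se

Forming Se²⁻ adds 2 electrons to Se. More electron–electron repulsion in the same shell, with unchanged nuclear charge, lets the cloud expand.
An anion is larger than its parent atom: Se²⁻ > Se.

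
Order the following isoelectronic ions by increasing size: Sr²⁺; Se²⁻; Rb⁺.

All of these have 36 electrons, so size is governed by nuclear charge alone: the more protons, the stronger the pull on the same electron cloud, and the smaller the ion.
Nuclear charges: Sr²⁺ (Z=38), Rb⁺ (Z=37), Se²⁻ (Z=34).
Smallest to largest: Sr²⁺ < Rb⁺ < Se²⁻.

Sr²⁺ < Rb⁺ < Se²⁻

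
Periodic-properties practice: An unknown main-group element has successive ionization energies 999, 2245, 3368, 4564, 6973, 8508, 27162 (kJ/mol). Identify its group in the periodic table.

Group 16

Look for the largest jump between consecutive ionization energies: IE7/IE6 ≈ 3.2, far larger than any earlier ratio.
That jump marks the point where a core electron is being removed. So the atom has 6 valence electrons.
A main-group element with 6 valence electrons is in group 16.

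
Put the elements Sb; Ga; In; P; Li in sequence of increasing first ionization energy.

Li is in period 2, group 1; P is in period 3, group 15; Ga is in period 4, group 13; In is in period 5, group 13; Sb is in period 5, group 15.
Removing the outermost electron gets harder across a period and easier down a group.
Here both period and group differ, so the two effects have to be weighed against each other.
In > Li: period and group pull opposite ways; the across-period shift dominates (558 vs 520 kJ/mol).
Ga > In: Ga sits above In in group 13, so the down-group effect alone puts Ga higher.
Sb > Ga: period and group pull opposite ways; the across-period shift dominates (831 vs 579 kJ/mol).
P > Sb: they share group 15; the group trend gives P the larger value.
For reference (kJ/mol): Li 520, P 1012, Ga 579, In 558, Sb 831.
So from lowest to highest: Li < In < Ga < Sb < P.

Li, In, Ga, Sb, P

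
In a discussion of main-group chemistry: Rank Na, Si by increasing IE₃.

The third ionization energy removes an electron from the +2 ion. For each element: Na²⁺ is already 1 electron into the core; Si²⁺ still has 2 valence electrons.
Pulling an electron out of a noble-gas core costs far more than removing a remaining valence electron, so Na sits at the high end of IE_3.
The numbers (kJ/mol): Na 6910, Si 3232.
Hence IE_3: Si < Na.

Si < Na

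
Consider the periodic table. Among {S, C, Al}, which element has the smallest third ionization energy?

IE_3 is the cost of taking one more electron from the +2 cation: S²⁺ still has 4 valence electrons; C²⁺ still has 2 valence electrons; Al²⁺ still has 1 valence electron.
All are still removing valence electrons, so compare the +2 ions as you would atoms: IE_3 generally rises across a period (higher Z_eff) and falls down a group (larger shell), subject to the usual subshell exceptions.
Valence configurations: S²⁺ [Ne]3s²3p², C²⁺ [He]2s², Al²⁺ [Ne]3s¹.
Approximate IE_3 values (kJ/mol): S 3357, C 4620, Al 2745.
Hence IE_3: Al < S < C.

Al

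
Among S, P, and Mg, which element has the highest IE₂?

S

Consider each +1 ion: S⁺ still has 5 valence electrons; P⁺ still has 4 valence electrons; Mg⁺ still has 1 valence electron.
All are still removing valence electrons, so compare the +1 ions as you would atoms: IE_2 generally rises across a period (higher Z_eff) and falls down a group (larger shell), subject to the usual subshell exceptions.
Valence configurations: S⁺ [Ne]3s²3p³, P⁺ [Ne]3s²3p², Mg⁺ [Ne]3s¹.
Approximate IE_2 values (kJ/mol): S 2252, P 1907, Mg 1451.
Hence IE_2: Mg < P < S.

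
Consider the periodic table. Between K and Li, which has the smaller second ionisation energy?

K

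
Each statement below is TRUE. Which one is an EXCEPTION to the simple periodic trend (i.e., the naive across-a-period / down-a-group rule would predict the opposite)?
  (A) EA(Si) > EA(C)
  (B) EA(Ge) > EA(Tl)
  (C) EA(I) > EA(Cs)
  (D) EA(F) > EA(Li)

(A)

The general trend: electron affinity increases across a period and decreases down a group.
(A) Si (period 3, group 14) vs C (period 2, group 14): the stated order contradicts the simple trend.
(B) Ge (period 4, group 14) vs Tl (period 6, group 13): the stated order agrees with the simple trend.
(C) I (period 5, group 17) vs Cs (period 6, group 1): the stated order agrees with the simple trend.
(D) F (period 2, group 17) vs Li (period 2, group 1): the stated order agrees with the simple trend.
The exception is (A): Si's larger, more diffuse 3p orbitals accept an added electron slightly more readily than C's compact 2p.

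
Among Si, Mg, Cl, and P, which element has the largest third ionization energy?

Mg

Consider each +2 ion: Si²⁺ still has 2 valence electrons; Mg²⁺ is the bare [Ne] core; Cl²⁺ still has 5 valence electrons; P²⁺ still has 3 valence electrons.
Pulling an electron out of a noble-gas core costs far more than removing a remaining valence electron, so Mg sits at the high end of IE_3.
Valence configurations: Si²⁺ [Ne]3s², Cl²⁺ [Ne]3s²3p³, P²⁺ [Ne]3s²3p¹.
P²⁺ loses a lone 3p electron whereas Si²⁺ must break into a filled 3s² pair, so IE_3(Si) > IE_3(P) even though P has the higher nuclear charge.
The numbers (kJ/mol): Si 3232, Mg 7733, Cl 3822, P 2914.
So the third ionization energies run P < Si < Cl < Mg.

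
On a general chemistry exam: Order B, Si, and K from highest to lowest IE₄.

B > K > Si

Consider each +3 ion: B³⁺ is the bare [He] core; Si³⁺ still has 1 valence electron; K³⁺ is already 2 electrons into the core.
Core electrons are held far more tightly than valence electrons, so K and B top the IE_4 order.
The numbers (kJ/mol): B 25026, Si 4356, K 5877.
Hence IE_4: Si < K < B.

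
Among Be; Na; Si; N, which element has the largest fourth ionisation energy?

Consider each +3 ion: Be³⁺ is already 1 electron into the core; Na³⁺ is already 2 electrons into the core; Si³⁺ still has 1 valence electron; N³⁺ still has 2 valence electrons.
Breaking into a closed-shell core is much more expensive than removing a leftover valence electron — Na and Be have the largest IE_4 here.
Valence configurations: Si³⁺ [Ne]3s¹, N³⁺ [He]2s².
The numbers (kJ/mol): Be 21007, Na 9543, Si 4356, N 7475.
Hence IE_4: Si < N < Na < Be.

Be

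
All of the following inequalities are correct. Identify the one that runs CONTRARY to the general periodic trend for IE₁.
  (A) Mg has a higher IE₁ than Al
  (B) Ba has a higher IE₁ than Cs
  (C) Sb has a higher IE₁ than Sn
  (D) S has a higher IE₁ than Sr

The general trend: IE₁ increases across a period and decreases down a group.
(A) Mg (period 3, group 2) vs Al (period 3, group 13): the stated order contradicts the simple trend.
(B) Ba (period 6, group 2) vs Cs (period 6, group 1): the stated order agrees with the simple trend.
(C) Sb (period 5, group 15) vs Sn (period 5, group 14): the stated order agrees with the simple trend.
(D) S (period 3, group 16) vs Sr (period 5, group 2): the stated order agrees with the simple trend.
The exception is (A): Al's single 3p electron is easier to remove than one from Mg's filled 3s².

(A)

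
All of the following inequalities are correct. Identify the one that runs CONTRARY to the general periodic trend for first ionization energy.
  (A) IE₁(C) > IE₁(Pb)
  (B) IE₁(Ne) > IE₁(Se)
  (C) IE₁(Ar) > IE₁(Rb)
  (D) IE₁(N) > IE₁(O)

(D)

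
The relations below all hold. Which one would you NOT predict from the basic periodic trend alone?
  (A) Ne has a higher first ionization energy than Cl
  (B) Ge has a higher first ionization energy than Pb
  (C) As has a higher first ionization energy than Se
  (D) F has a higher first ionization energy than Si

(C)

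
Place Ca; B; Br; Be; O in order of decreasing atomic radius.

Across a period the added protons contract the valence shell; down a group each new principal shell makes the atom larger.
Here both period and group differ, so the two effects have to be weighed against each other.
B > O: B lies to the left of O in period 2, so the across-period effect alone puts B larger.
Be > B: Be lies to the left of B in period 2, so the across-period effect alone puts Be larger.
Br > Be: period and group pull opposite ways; the down-group shift dominates (114 vs 102 pm).
Ca > Br: Ca lies to the left of Br in period 4, so the across-period effect alone puts Ca larger.
Approximate values (pm): Be 102, B 85, O 63, Ca 171, Br 114.
So from largest to smallest: Ca > Br > Be > B > O.

Ca > Br > Be > B > O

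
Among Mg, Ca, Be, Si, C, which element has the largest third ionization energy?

Be

After 2 electrons have been removed, what remains? Mg²⁺ is the bare [Ne] core; Ca²⁺ is the bare [Ar] core; Be²⁺ is the bare [He] core; Si²⁺ still has 2 valence electrons; C²⁺ still has 2 valence electrons.
Breaking into a closed-shell core is much more expensive than removing a leftover valence electron — Ca, Mg and Be have the largest IE_3 here.
Valence configurations: Si²⁺ [Ne]3s², C²⁺ [He]2s².
The numbers (kJ/mol): Mg 7733, Ca 4912, Be 14849, Si 3232, C 4620.
So the third ionization energies run Si < C < Ca < Mg < Be.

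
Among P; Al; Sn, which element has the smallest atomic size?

Across a period the added protons contract the valence shell; down a group each new principal shell makes the atom larger.
Neither a single period nor a single group — weigh both effects.
Al > P: Al lies to the left of P in period 3, so the across-period effect alone puts Al larger.
Sn > Al: the two effects oppose for this pair; the down-group effect wins (140 vs 126 pm).
Approximate values (pm): Al 126, P 111, Sn 140.
The smallest atomic size among these belongs to P.

P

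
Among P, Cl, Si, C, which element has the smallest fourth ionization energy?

After 3 electrons have been removed, what remains? P³⁺ still has 2 valence electrons; Cl³⁺ still has 4 valence electrons; Si³⁺ still has 1 valence electron; C³⁺ still has 1 valence electron.
All are still removing valence electrons, so compare the +3 ions as you would atoms: IE_4 generally rises across a period (higher Z_eff) and falls down a group (larger shell), subject to the usual subshell exceptions.
Valence configurations: P³⁺ [Ne]3s², Cl³⁺ [Ne]3s²3p², Si³⁺ [Ne]3s¹, C³⁺ [He]2s¹.
Approximate IE_4 values (kJ/mol): P 4964, Cl 5159, Si 4356, C 6223.
Overall IE_4 order: Si < P < Cl < C.

Si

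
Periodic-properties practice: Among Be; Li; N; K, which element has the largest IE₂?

Consider each +1 ion: Be⁺ still has 1 valence electron; Li⁺ is the bare [He] core; N⁺ still has 4 valence electrons; K⁺ is the bare [Ar] core.
Breaking into a closed-shell core is much more expensive than removing a leftover valence electron — K and Li have the largest IE_2 here.
Valence configurations: Be⁺ [He]2s¹, N⁺ [He]2s²2p².
The numbers (kJ/mol): Be 1757, Li 7298, N 2856, K 3052.
So the second ionization energies run Be < N < K < Li.

Li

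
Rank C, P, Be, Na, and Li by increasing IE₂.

Be, P, C, Na, Li

IE_2 is the cost of taking one more electron from the +1 cation: C⁺ still has 3 valence electrons; P⁺ still has 4 valence electrons; Be⁺ still has 1 valence electron; Na⁺ is the bare [Ne] core; Li⁺ is the bare [He] core.
Core electrons are held far more tightly than valence electrons, so Na and Li top the IE_2 order.
Valence configurations: C⁺ [He]2s²2p¹, P⁺ [Ne]3s²3p², Be⁺ [He]2s¹.
Approximate IE_2 values (kJ/mol): C 2353, P 1907, Be 1757, Na 4562, Li 7298.
So the second ionization energies run Be < P < C < Na < Li.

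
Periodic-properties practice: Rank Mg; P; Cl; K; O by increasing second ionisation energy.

IE_2 is the cost of taking one more electron from the +1 cation: Mg⁺ still has 1 valence electron; P⁺ still has 4 valence electrons; Cl⁺ still has 6 valence electrons; K⁺ is the bare [Ar] core; O⁺ still has 5 valence electrons.
Usually core removal costs more than valence removal, but here the competition is close: a tightly held n=2 valence electron can cost more to remove than an n=3 core electron, so the actual values have to decide it.
Valence configurations: Mg⁺ [Ne]3s¹, P⁺ [Ne]3s²3p², Cl⁺ [Ne]3s²3p⁴, O⁺ [He]2s²2p³.
Tabulated IE_2 (kJ/mol): Mg 1451, P 1907, Cl 2298, K 3052, O 3388.
Putting it together, IE_2: Mg < P < Cl < K < O.

Mg, P, Cl, K, O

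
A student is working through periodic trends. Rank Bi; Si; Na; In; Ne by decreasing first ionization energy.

Ne > Si > Bi > In > Na

Ne is in period 2, group 18; Na is in period 3, group 1; Si is in period 3, group 14; In is in period 5, group 13; Bi is in period 6, group 15.
Across a period the outer electron is held more tightly (higher IE₁); down a group it sits in a higher shell, more shielded, and comes off more easily.
These span different periods and groups, so the two trends combine.
In > Na: the two effects oppose for this pair; the across-period effect wins (558 vs 496 kJ/mol).
Bi > In: the two effects oppose for this pair; the across-period effect wins (703 vs 558 kJ/mol).
Si > Bi: the two effects oppose for this pair; the down-group effect wins (786 vs 703 kJ/mol).
Ne > Si: both effects reinforce here, so Ne is clearly the higher of the two.
Tabulated first ionization energy (kJ/mol): Ne 2081, Na 496, Si 786, In 558, Bi 703.
So from highest to lowest: Ne > Si > Bi > In > Na.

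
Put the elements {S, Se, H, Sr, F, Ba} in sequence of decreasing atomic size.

H is in period 1, group 1; F is in period 2, group 17; S is in period 3, group 16; Se is in period 4, group 16; Sr is in period 5, group 2; Ba is in period 6, group 2.
Atomic radius shrinks across a period as nuclear charge pulls the same shell inward, and grows down a group as new shells are added.
Here both period and group differ, so the two effects have to be weighed against each other.
F > H: the two effects oppose for this pair; the down-group effect wins (64 vs 32 pm).
S > F: relative to F, both the across-period and down-group shifts push S's atomic radius up.
Se > S: they share group 16; the group trend gives Se the larger value.
Sr > Se: both effects reinforce here, so Sr is clearly the larger of the two.
Ba > Sr: Ba sits below Sr in group 2, so the down-group effect alone puts Ba larger.
Tabulated atomic radius (pm): H 32, F 64, S 103, Se 116, Sr 185, Ba 196.
So from largest to smallest: Ba > Sr > Se > S > F > H.

Ba, Sr, Se, S, F, H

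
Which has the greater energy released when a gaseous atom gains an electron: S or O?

S

O is in period 2, group 16; S is in period 3, group 16.
Atoms with high Z_eff and room in the valence shell (especially the halogens) have the most exothermic electron affinities.
All are in group 16; the group trend (electron affinity increases up the group) applies, with the exception below.
Note the exception: S has a higher electron affinity than O, contrary to the simple trend — the compact 2p subshell of O repels the added electron more than S's larger 3p does.
Tabulated electron affinity (kJ/mol): O 141, S 200.
So S has the greater energy released when a gaseous atom gains an electron (S > O).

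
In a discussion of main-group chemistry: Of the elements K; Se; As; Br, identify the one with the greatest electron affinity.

K is in period 4, group 1; As is in period 4, group 15; Se is in period 4, group 16; Br is in period 4, group 17.
Adding an electron releases more energy for atoms nearer the top right (short of the noble gases).
All lie in period 4, so electron affinity increases left to right.
The greatest electron affinity among these belongs to Br.

Br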